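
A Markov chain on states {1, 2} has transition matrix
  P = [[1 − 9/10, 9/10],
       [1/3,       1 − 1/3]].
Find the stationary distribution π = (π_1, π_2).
π_1 = 10/37, π_2 = 27/37

Solve πP = π with π_1 + π_2 = 1. From πP = π: π_1 · (1 − 9/10) + π_2 · 1/3 = π_1 ⇒ π_2 · 1/3 = π_1 · 9/10 ⇒ π_2/π_1 = (9/10)/(1/3) = 27/10. Together with π_1 + π_2 = 1:
  π_1 = (1/3)/(9/10 + 1/3) = (1/3)/(37/30) = 10/37,
  π_2 = (9/10)/(9/10 + 1/3) = (9/10)/(37/30) = 27/37.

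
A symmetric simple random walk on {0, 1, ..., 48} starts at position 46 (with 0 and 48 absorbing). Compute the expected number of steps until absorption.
E[τ | X_0 = 46] = 92

Let v_k = E[τ | X_0 = k]. Boundary: v_0 = v_48 = 0. Recurrence: v_k = 1 + (v_{k-1} + v_{k+1})/2 for 1 ≤ k ≤ 47. The particular solution to v_k − (v_{k-1} + v_{k+1})/2 = 1 is v_k = −k^2. Adding homogeneous solution A + B k and matching boundaries gives v_k = k (48 − k). Substituting k = 46: v_46 = 46 · 2 = 92.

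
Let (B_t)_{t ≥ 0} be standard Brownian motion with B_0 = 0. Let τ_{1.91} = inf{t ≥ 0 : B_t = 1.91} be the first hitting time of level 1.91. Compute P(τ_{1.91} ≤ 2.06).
P(τ_{1.91} ≤ 2.06) = 2(1 − Φ(1.91/√2.06)) = 2(1 − Φ(1.3308)) ≈ 0.1833

By the reflection principle for standard BM, P(τ_b ≤ t) = 2 · P(B_t ≥ b). Since B_t ~ N(0, t), P(B_t ≥ 1.91) = 1 − Φ(1.91/√t) = 1 − Φ(1.91/√2.06) = 1 − Φ(1.3308) ≈ 0.09163. Doubling: P(τ_{1.91} ≤ 2.06) ≈ 2 · 0.09163 = 0.18326 ≈ 0.1833.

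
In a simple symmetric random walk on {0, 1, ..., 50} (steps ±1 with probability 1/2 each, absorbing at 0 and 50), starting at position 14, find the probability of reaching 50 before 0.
P(hit 50 before 0) = 14/50 = 7/25

Let u_k = P(hit 50 before 0 | start at k). Then u_0 = 0, u_50 = 1, and u_k = u_{k-1}/2 + u_{k+1}/2 for 1 ≤ k ≤ 49. This harmonic recurrence is solved by u_k = k/50, giving u_14 = 14/50 = 7/25.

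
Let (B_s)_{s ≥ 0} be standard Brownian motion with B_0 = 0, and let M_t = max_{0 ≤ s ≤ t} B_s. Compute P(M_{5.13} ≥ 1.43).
P(M_{5.13} ≥ 1.43) = 2·P(B_{5.13} ≥ 1.43) = 2(1 − Φ(1.43/√5.13)) ≈ 0.5278

By the reflection principle for Brownian motion, P(M_t ≥ a) = 2 · P(B_t ≥ a) for a ≥ 0. Since B_t ~ N(0, t), P(B_t ≥ 1.43) = 1 − Φ(1.43/√t) = 1 − Φ(1.43/√5.13) = 1 − Φ(0.6314). So
  P(M_{5.13} ≥ 1.43) = 2(1 − Φ(0.6314)) ≈ 0.5278.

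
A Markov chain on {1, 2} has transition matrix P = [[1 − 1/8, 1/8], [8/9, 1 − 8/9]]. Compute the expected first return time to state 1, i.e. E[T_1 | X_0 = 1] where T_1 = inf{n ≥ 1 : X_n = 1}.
E[T_1 | X_0 = 1] = 1/π_1 = 73/64

For an irreducible recurrent Markov chain with stationary distribution π, E[T_i | X_0 = i] = 1/π_i (Kac's formula). Here π_1 = (8/9)/(1/8 + 8/9) = (8/9)/(73/72) = 64/73, so E[T_1 | X_0 = 1] = 1/π_1 = (1/8 + 8/9)/(8/9) = (73/72)/(8/9) = 73/64.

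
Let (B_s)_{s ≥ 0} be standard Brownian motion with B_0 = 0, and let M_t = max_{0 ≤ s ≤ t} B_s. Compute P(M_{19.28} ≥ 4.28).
P(M_{19.28} ≥ 4.28) = 2·P(B_{19.28} ≥ 4.28) = 2(1 − Φ(4.28/√19.28)) ≈ 0.3297

By the reflection principle for Brownian motion, P(M_t ≥ a) = 2 · P(B_t ≥ a) for a ≥ 0. Since B_t ~ N(0, t), P(B_t ≥ 4.28) = 1 − Φ(4.28/√t) = 1 − Φ(4.28/√19.28) = 1 − Φ(0.9747). So
  P(M_{19.28} ≥ 4.28) = 2(1 − Φ(0.9747)) ≈ 0.3297.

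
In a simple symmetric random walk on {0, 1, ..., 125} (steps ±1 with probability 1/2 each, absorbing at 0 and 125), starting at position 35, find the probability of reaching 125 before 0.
P(hit 125 before 0) = 35/125 = 7/25

Let u_k = P(hit 125 before 0 | start at k). Then u_0 = 0, u_125 = 1, and u_k = u_{k-1}/2 + u_{k+1}/2 for 1 ≤ k ≤ 124. This harmonic recurrence is solved by u_k = k/125, giving u_35 = 35/125 = 7/25.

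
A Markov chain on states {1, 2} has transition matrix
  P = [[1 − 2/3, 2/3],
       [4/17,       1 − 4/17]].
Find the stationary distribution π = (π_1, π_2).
π_1 = 6/23, π_2 = 17/23

Solve πP = π with π_1 + π_2 = 1. From πP = π: π_1 · (1 − 2/3) + π_2 · 4/17 = π_1 ⇒ π_2 · 4/17 = π_1 · 2/3 ⇒ π_2/π_1 = (2/3)/(4/17) = 17/6. Together with π_1 + π_2 = 1:
  π_1 = (4/17)/(2/3 + 4/17) = (4/17)/(46/51) = 6/23,
  π_2 = (2/3)/(2/3 + 4/17) = (2/3)/(46/51) = 17/23.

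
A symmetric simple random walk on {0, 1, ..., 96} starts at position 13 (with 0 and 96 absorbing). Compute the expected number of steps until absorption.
E[τ | X_0 = 13] = 1079

Let v_k = E[τ | X_0 = k]. Boundary: v_0 = v_96 = 0. Recurrence: v_k = 1 + (v_{k-1} + v_{k+1})/2 for 1 ≤ k ≤ 95. The particular solution to v_k − (v_{k-1} + v_{k+1})/2 = 1 is v_k = −k^2. Adding homogeneous solution A + B k and matching boundaries gives v_k = k (96 − k). Substituting k = 13: v_13 = 13 · 83 = 1079.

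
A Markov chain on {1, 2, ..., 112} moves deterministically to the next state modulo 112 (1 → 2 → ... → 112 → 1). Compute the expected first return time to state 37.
E[T_37 | X_0 = 37] = 112

The chain cycles deterministically, so starting at state 37 it returns in exactly 112 steps. Equivalently, the stationary distribution is uniform π_j = 1/112 for every state j, so by Kac's formula E[T_37] = 1/π_37 = 112.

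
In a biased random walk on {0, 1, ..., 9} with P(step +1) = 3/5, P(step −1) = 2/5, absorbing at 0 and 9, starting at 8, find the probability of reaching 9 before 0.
P(hit 9 before 0) = (1 − (2/3)^8) / (1 − (2/3)^9) = 18915/19171

Let u_k denote P(reach 9 before 0 | start at k). Boundary: u_0 = 0, u_9 = 1. Recurrence: u_k = 3/5·u_{k+1} + 2/5·u_{k-1} for 1 ≤ k ≤ 8. Try u_k = A + B·r^k with r = q/p = (2/5)/(3/5) = 2/3. Substitution satisfies the recurrence; boundary conditions give:
  u_k = (1 − r^k) / (1 − r^N) = (1 − (2/3)^8) / (1 − (2/3)^9) = 18915/19171.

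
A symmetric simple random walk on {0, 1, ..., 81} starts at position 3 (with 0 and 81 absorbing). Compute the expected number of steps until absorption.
E[τ | X_0 = 3] = 234

Let v_k = E[τ | X_0 = k]. Boundary: v_0 = v_81 = 0. Recurrence: v_k = 1 + (v_{k-1} + v_{k+1})/2 for 1 ≤ k ≤ 80. The particular solution to v_k − (v_{k-1} + v_{k+1})/2 = 1 is v_k = −k^2. Adding homogeneous solution A + B k and matching boundaries gives v_k = k (81 − k). Substituting k = 3: v_3 = 3 · 78 = 234.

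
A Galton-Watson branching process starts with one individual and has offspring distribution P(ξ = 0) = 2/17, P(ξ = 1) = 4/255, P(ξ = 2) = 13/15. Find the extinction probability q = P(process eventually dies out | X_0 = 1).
q = 30/221

The pgf is f(s) = 2/17 + 4/255·s + 13/15·s². The extinction probability q is the smallest fixed point of f in [0, 1]. Setting s = f(s):
  13/15·s² + (4/255 − 1)·s + 2/17 = 0
  13/15·s² − (2/17 + 13/15)·s + 2/17 = 0
which factors as (s − 1)·(13/15·s − 2/17) = 0, giving roots s = 1 and s = (2/17)/(13/15) = 30/221.
Mean offspring μ = 4/255 + 2·13/15 = 446/255 > 1 (supercritical), so q < 1. The extinction probability is the smaller root: q = (2/17)/(13/15) = 30/221.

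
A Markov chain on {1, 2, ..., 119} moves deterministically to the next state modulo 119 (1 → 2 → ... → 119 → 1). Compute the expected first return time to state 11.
E[T_11 | X_0 = 11] = 119

The chain cycles deterministically, so starting at state 11 it returns in exactly 119 steps. Equivalently, the stationary distribution is uniform π_j = 1/119 for every state j, so by Kac's formula E[T_11] = 1/π_11 = 119.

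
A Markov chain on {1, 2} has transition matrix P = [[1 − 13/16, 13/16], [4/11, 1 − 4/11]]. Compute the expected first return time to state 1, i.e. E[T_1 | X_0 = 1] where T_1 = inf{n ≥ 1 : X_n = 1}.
E[T_1 | X_0 = 1] = 1/π_1 = 207/64

For an irreducible recurrent Markov chain with stationary distribution π, E[T_i | X_0 = i] = 1/π_i (Kac's formula). Here π_1 = (4/11)/(13/16 + 4/11) = (4/11)/(207/176) = 64/207, so E[T_1 | X_0 = 1] = 1/π_1 = (13/16 + 4/11)/(4/11) = (207/176)/(4/11) = 207/64.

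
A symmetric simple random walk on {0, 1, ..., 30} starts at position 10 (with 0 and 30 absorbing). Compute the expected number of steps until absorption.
E[τ | X_0 = 10] = 200

Let v_k = E[τ | X_0 = k]. Boundary: v_0 = v_30 = 0. Recurrence: v_k = 1 + (v_{k-1} + v_{k+1})/2 for 1 ≤ k ≤ 29. The particular solution to v_k − (v_{k-1} + v_{k+1})/2 = 1 is v_k = −k^2. Adding homogeneous solution A + B k and matching boundaries gives v_k = k (30 − k). Substituting k = 10: v_10 = 10 · 20 = 200.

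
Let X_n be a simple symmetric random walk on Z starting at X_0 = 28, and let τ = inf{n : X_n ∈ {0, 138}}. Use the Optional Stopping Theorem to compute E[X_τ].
E[X_τ] = 28

X_n is a martingale and τ is a bounded-mean stopping time (indeed τ is finite a.s. with bounded expectation since the walk is in a bounded region). By the OST, E[X_τ] = E[X_0] = 28. Equivalently: E[X_τ] = 138 · P(hit 138 first) + 0 · P(hit 0 first) = 138 · (28/138) = 28.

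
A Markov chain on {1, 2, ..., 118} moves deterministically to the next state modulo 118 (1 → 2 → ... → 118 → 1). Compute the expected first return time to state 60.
E[T_60 | X_0 = 60] = 118

The chain cycles deterministically, so starting at state 60 it returns in exactly 118 steps. Equivalently, the stationary distribution is uniform π_j = 1/118 for every state j, so by Kac's formula E[T_60] = 1/π_60 = 118.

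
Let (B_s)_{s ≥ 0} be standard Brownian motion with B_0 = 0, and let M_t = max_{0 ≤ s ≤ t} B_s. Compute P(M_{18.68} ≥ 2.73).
P(M_{18.68} ≥ 2.73) = 2·P(B_{18.68} ≥ 2.73) = 2(1 − Φ(2.73/√18.68)) ≈ 0.5276

By the reflection principle for Brownian motion, P(M_t ≥ a) = 2 · P(B_t ≥ a) for a ≥ 0. Since B_t ~ N(0, t), P(B_t ≥ 2.73) = 1 − Φ(2.73/√t) = 1 − Φ(2.73/√18.68) = 1 − Φ(0.6316). So
  P(M_{18.68} ≥ 2.73) = 2(1 − Φ(0.6316)) ≈ 0.5276.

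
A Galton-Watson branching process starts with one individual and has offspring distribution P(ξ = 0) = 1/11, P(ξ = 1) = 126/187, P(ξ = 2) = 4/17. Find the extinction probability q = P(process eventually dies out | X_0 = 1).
q = 17/44

The pgf is f(s) = 1/11 + 126/187·s + 4/17·s². The extinction probability q is the smallest fixed point of f in [0, 1]. Setting s = f(s):
  4/17·s² + (126/187 − 1)·s + 1/11 = 0
  4/17·s² − (1/11 + 4/17)·s + 1/11 = 0
which factors as (s − 1)·(4/17·s − 1/11) = 0, giving roots s = 1 and s = (1/11)/(4/17) = 17/44.
Mean offspring μ = 126/187 + 2·4/17 = 214/187 > 1 (supercritical), so q < 1. The extinction probability is the smaller root: q = (1/11)/(4/17) = 17/44.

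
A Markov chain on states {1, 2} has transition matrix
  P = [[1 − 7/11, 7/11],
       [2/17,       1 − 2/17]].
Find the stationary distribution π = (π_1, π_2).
π_1 = 22/141, π_2 = 119/141

Solve πP = π with π_1 + π_2 = 1. From πP = π: π_1 · (1 − 7/11) + π_2 · 2/17 = π_1 ⇒ π_2 · 2/17 = π_1 · 7/11 ⇒ π_2/π_1 = (7/11)/(2/17) = 119/22. Together with π_1 + π_2 = 1:
  π_1 = (2/17)/(7/11 + 2/17) = (2/17)/(141/187) = 22/141,
  π_2 = (7/11)/(7/11 + 2/17) = (7/11)/(141/187) = 119/141.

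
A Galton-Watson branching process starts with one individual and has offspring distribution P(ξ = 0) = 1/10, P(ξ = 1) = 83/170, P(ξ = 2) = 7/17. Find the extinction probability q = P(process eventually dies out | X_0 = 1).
q = 17/70

The pgf is f(s) = 1/10 + 83/170·s + 7/17·s². The extinction probability q is the smallest fixed point of f in [0, 1]. Setting s = f(s):
  7/17·s² + (83/170 − 1)·s + 1/10 = 0
  7/17·s² − (1/10 + 7/17)·s + 1/10 = 0
which factors as (s − 1)·(7/17·s − 1/10) = 0, giving roots s = 1 and s = (1/10)/(7/17) = 17/70.
Mean offspring μ = 83/170 + 2·7/17 = 223/170 > 1 (supercritical), so q < 1. The extinction probability is the smaller root: q = (1/10)/(7/17) = 17/70.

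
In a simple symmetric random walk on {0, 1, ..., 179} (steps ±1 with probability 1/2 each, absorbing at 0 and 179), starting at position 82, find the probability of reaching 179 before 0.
P(hit 179 before 0) = 82/179

Let u_k = P(hit 179 before 0 | start at k). Then u_0 = 0, u_179 = 1, and u_k = u_{k-1}/2 + u_{k+1}/2 for 1 ≤ k ≤ 178. This harmonic recurrence is solved by u_k = k/179, giving u_82 = 82/179.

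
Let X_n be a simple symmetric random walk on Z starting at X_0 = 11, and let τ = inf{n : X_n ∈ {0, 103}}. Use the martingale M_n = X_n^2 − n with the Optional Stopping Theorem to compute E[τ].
E[τ] = 1012

M_n = X_n^2 − n is a martingale (since E[X_{n+1}^2 | F_n] = X_n^2 + 1). By OST (τ has finite mean in a bounded region), E[M_τ] = E[M_0] = X_0^2 − 0 = 11^2 = 121. Also E[M_τ] = E[X_τ^2] − E[τ]. The walk exits at 0 or 103, with P(hit 103 first) = 11/103, so E[X_τ^2] = 103^2 · 11/103 + 0 = 1133. Thus E[τ] = E[X_τ^2] − E[M_τ] = 1133 − 121 = 1012 = 11(103 − 11) = 1012.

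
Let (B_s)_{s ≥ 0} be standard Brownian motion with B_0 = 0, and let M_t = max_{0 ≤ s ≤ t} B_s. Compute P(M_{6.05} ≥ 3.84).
P(M_{6.05} ≥ 3.84) = 2·P(B_{6.05} ≥ 3.84) = 2(1 − Φ(3.84/√6.05)) ≈ 0.1185

By the reflection principle for Brownian motion, P(M_t ≥ a) = 2 · P(B_t ≥ a) for a ≥ 0. Since B_t ~ N(0, t), P(B_t ≥ 3.84) = 1 − Φ(3.84/√t) = 1 − Φ(3.84/√6.05) = 1 − Φ(1.5612). So
  P(M_{6.05} ≥ 3.84) = 2(1 − Φ(1.5612)) ≈ 0.1185.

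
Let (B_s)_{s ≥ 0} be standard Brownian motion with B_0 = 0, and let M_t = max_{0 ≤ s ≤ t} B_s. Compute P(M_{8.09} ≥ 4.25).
P(M_{8.09} ≥ 4.25) = 2·P(B_{8.09} ≥ 4.25) = 2(1 − Φ(4.25/√8.09)) ≈ 0.1351

By the reflection principle for Brownian motion, P(M_t ≥ a) = 2 · P(B_t ≥ a) for a ≥ 0. Since B_t ~ N(0, t), P(B_t ≥ 4.25) = 1 − Φ(4.25/√t) = 1 − Φ(4.25/√8.09) = 1 − Φ(1.4942). So
  P(M_{8.09} ≥ 4.25) = 2(1 − Φ(1.4942)) ≈ 0.1351.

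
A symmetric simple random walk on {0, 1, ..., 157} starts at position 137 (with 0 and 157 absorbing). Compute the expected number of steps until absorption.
E[τ | X_0 = 137] = 2740

Let v_k = E[τ | X_0 = k]. Boundary: v_0 = v_157 = 0. Recurrence: v_k = 1 + (v_{k-1} + v_{k+1})/2 for 1 ≤ k ≤ 156. The particular solution to v_k − (v_{k-1} + v_{k+1})/2 = 1 is v_k = −k^2. Adding homogeneous solution A + B k and matching boundaries gives v_k = k (157 − k). Substituting k = 137: v_137 = 137 · 20 = 2740.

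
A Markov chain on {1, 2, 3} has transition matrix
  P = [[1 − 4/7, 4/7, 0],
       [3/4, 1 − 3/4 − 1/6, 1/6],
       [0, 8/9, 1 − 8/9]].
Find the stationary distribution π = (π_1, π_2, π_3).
π = (21/40, 2/5, 3/40)

This is a birth-death chain on three states, which satisfies detailed balance: π_1 · P_{12} = π_2 · P_{21} and π_2 · P_{23} = π_3 · P_{32}.
From π_1 · 4/7 = π_2 · 3/4: π_2/π_1 = (4/7)/(3/4) = 16/21.
From π_2 · 1/6 = π_3 · 8/9: π_3/π_2 = (1/6)/(8/9) = 3/16.
Take π_1 proportional to 1; then unnormalized π = (1, 16/21, 1/7). Normalize by dividing by the sum 40/21:
  π = (21/40, 2/5, 3/40).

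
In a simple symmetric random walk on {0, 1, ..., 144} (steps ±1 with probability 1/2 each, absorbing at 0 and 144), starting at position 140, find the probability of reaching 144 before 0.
P(hit 144 before 0) = 140/144 = 35/36

Let u_k = P(hit 144 before 0 | start at k). Then u_0 = 0, u_144 = 1, and u_k = u_{k-1}/2 + u_{k+1}/2 for 1 ≤ k ≤ 143. This harmonic recurrence is solved by u_k = k/144, giving u_140 = 140/144 = 35/36.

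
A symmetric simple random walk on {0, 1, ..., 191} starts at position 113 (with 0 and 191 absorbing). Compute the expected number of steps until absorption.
E[τ | X_0 = 113] = 8814

Let v_k = E[τ | X_0 = k]. Boundary: v_0 = v_191 = 0. Recurrence: v_k = 1 + (v_{k-1} + v_{k+1})/2 for 1 ≤ k ≤ 190. The particular solution to v_k − (v_{k-1} + v_{k+1})/2 = 1 is v_k = −k^2. Adding homogeneous solution A + B k and matching boundaries gives v_k = k (191 − k). Substituting k = 113: v_113 = 113 · 78 = 8814.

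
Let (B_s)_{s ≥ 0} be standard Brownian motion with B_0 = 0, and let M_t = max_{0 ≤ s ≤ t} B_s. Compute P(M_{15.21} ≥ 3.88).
P(M_{15.21} ≥ 3.88) = 2·P(B_{15.21} ≥ 3.88) = 2(1 − Φ(3.88/√15.21)) ≈ 0.3198

By the reflection principle for Brownian motion, P(M_t ≥ a) = 2 · P(B_t ≥ a) for a ≥ 0. Since B_t ~ N(0, t), P(B_t ≥ 3.88) = 1 − Φ(3.88/√t) = 1 − Φ(3.88/√15.21) = 1 − Φ(0.9949). So
  P(M_{15.21} ≥ 3.88) = 2(1 − Φ(0.9949)) ≈ 0.3198.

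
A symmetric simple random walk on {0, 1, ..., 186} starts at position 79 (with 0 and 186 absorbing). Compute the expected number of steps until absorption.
E[τ | X_0 = 79] = 8453

Let v_k = E[τ | X_0 = k]. Boundary: v_0 = v_186 = 0. Recurrence: v_k = 1 + (v_{k-1} + v_{k+1})/2 for 1 ≤ k ≤ 185. The particular solution to v_k − (v_{k-1} + v_{k+1})/2 = 1 is v_k = −k^2. Adding homogeneous solution A + B k and matching boundaries gives v_k = k (186 − k). Substituting k = 79: v_79 = 79 · 107 = 8453.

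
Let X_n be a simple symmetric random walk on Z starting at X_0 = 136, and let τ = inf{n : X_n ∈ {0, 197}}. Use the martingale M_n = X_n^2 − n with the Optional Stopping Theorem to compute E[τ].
E[τ] = 8296

M_n = X_n^2 − n is a martingale (since E[X_{n+1}^2 | F_n] = X_n^2 + 1). By OST (τ has finite mean in a bounded region), E[M_τ] = E[M_0] = X_0^2 − 0 = 136^2 = 18496. Also E[M_τ] = E[X_τ^2] − E[τ]. The walk exits at 0 or 197, with P(hit 197 first) = 136/197, so E[X_τ^2] = 197^2 · 136/197 + 0 = 26792. Thus E[τ] = E[X_τ^2] − E[M_τ] = 26792 − 18496 = 8296 = 136(197 − 136) = 8296.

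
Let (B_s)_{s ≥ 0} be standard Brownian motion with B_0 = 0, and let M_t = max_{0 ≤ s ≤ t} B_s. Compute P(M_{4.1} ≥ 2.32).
P(M_{4.1} ≥ 2.32) = 2·P(B_{4.1} ≥ 2.32) = 2(1 − Φ(2.32/√4.1)) ≈ 0.2519

By the reflection principle for Brownian motion, P(M_t ≥ a) = 2 · P(B_t ≥ a) for a ≥ 0. Since B_t ~ N(0, t), P(B_t ≥ 2.32) = 1 − Φ(2.32/√t) = 1 − Φ(2.32/√4.1) = 1 − Φ(1.1458). So
  P(M_{4.1} ≥ 2.32) = 2(1 − Φ(1.1458)) ≈ 0.2519.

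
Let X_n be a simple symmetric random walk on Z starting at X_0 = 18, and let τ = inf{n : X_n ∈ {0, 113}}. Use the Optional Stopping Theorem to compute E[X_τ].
E[X_τ] = 18

X_n is a martingale and τ is a bounded-mean stopping time (indeed τ is finite a.s. with bounded expectation since the walk is in a bounded region). By the OST, E[X_τ] = E[X_0] = 18. Equivalently: E[X_τ] = 113 · P(hit 113 first) + 0 · P(hit 0 first) = 113 · (18/113) = 18.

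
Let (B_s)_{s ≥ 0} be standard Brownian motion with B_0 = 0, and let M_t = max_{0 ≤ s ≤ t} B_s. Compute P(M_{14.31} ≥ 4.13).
P(M_{14.31} ≥ 4.13) = 2·P(B_{14.31} ≥ 4.13) = 2(1 − Φ(4.13/√14.31)) ≈ 0.2749

By the reflection principle for Brownian motion, P(M_t ≥ a) = 2 · P(B_t ≥ a) for a ≥ 0. Since B_t ~ N(0, t), P(B_t ≥ 4.13) = 1 − Φ(4.13/√t) = 1 − Φ(4.13/√14.31) = 1 − Φ(1.0918). So
  P(M_{14.31} ≥ 4.13) = 2(1 − Φ(1.0918)) ≈ 0.2749.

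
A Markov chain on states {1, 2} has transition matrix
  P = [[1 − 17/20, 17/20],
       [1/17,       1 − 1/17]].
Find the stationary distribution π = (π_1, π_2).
π_1 = 20/309, π_2 = 289/309

Solve πP = π with π_1 + π_2 = 1. From πP = π: π_1 · (1 − 17/20) + π_2 · 1/17 = π_1 ⇒ π_2 · 1/17 = π_1 · 17/20 ⇒ π_2/π_1 = (17/20)/(1/17) = 289/20. Together with π_1 + π_2 = 1:
  π_1 = (1/17)/(17/20 + 1/17) = (1/17)/(309/340) = 20/309,
  π_2 = (17/20)/(17/20 + 1/17) = (17/20)/(309/340) = 289/309.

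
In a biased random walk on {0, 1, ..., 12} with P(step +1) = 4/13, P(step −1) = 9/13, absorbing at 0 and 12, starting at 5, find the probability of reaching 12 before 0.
P(hit 12 before 0) = (1 − (9/4)^5) / (1 − (9/4)^12) = 190136320/56482551853

Let u_k denote P(reach 12 before 0 | start at k). Boundary: u_0 = 0, u_12 = 1. Recurrence: u_k = 4/13·u_{k+1} + 9/13·u_{k-1} for 1 ≤ k ≤ 11. Try u_k = A + B·r^k with r = q/p = (9/13)/(4/13) = 9/4. Substitution satisfies the recurrence; boundary conditions give:
  u_k = (1 − r^k) / (1 − r^N) = (1 − (9/4)^5) / (1 − (9/4)^12) = 190136320/56482551853.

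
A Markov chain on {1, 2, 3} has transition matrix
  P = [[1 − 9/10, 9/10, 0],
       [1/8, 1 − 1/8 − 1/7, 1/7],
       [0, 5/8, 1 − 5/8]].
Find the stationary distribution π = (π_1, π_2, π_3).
π = (175/1723, 1260/1723, 288/1723)

This is a birth-death chain on three states, which satisfies detailed balance: π_1 · P_{12} = π_2 · P_{21} and π_2 · P_{23} = π_3 · P_{32}.
From π_1 · 9/10 = π_2 · 1/8: π_2/π_1 = (9/10)/(1/8) = 36/5.
From π_2 · 1/7 = π_3 · 5/8: π_3/π_2 = (1/7)/(5/8) = 8/35.
Take π_1 proportional to 1; then unnormalized π = (1, 36/5, 288/175). Normalize by dividing by the sum 1723/175:
  π = (175/1723, 1260/1723, 288/1723).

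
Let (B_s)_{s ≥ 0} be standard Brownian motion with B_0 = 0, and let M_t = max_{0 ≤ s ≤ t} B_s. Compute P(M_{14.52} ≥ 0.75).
P(M_{14.52} ≥ 0.75) = 2·P(B_{14.52} ≥ 0.75) = 2(1 − Φ(0.75/√14.52)) ≈ 0.8440

By the reflection principle for Brownian motion, P(M_t ≥ a) = 2 · P(B_t ≥ a) for a ≥ 0. Since B_t ~ N(0, t), P(B_t ≥ 0.75) = 1 − Φ(0.75/√t) = 1 − Φ(0.75/√14.52) = 1 − Φ(0.1968). So
  P(M_{14.52} ≥ 0.75) = 2(1 − Φ(0.1968)) ≈ 0.8440.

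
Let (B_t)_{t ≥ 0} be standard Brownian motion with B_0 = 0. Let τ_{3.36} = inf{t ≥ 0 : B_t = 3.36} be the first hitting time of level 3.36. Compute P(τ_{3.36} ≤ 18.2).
P(τ_{3.36} ≤ 18.2) = 2(1 − Φ(3.36/√18.2)) = 2(1 − Φ(0.7876)) ≈ 0.4309

By the reflection principle for standard BM, P(τ_b ≤ t) = 2 · P(B_t ≥ b). Since B_t ~ N(0, t), P(B_t ≥ 3.36) = 1 − Φ(3.36/√t) = 1 − Φ(3.36/√18.2) = 1 − Φ(0.7876) ≈ 0.21547. Doubling: P(τ_{3.36} ≤ 18.2) ≈ 2 · 0.21547 = 0.43094 ≈ 0.4309.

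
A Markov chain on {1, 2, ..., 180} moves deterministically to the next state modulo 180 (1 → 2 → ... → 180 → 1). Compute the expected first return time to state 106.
E[T_106 | X_0 = 106] = 180

The chain cycles deterministically, so starting at state 106 it returns in exactly 180 steps. Equivalently, the stationary distribution is uniform π_j = 1/180 for every state j, so by Kac's formula E[T_106] = 1/π_106 = 180.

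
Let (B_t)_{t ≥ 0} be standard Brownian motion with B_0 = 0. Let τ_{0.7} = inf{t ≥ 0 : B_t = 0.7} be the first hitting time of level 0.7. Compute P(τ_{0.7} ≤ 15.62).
P(τ_{0.7} ≤ 15.62) = 2(1 − Φ(0.7/√15.62)) = 2(1 − Φ(0.1771)) ≈ 0.8594

By the reflection principle for standard BM, P(τ_b ≤ t) = 2 · P(B_t ≥ b). Since B_t ~ N(0, t), P(B_t ≥ 0.7) = 1 − Φ(0.7/√t) = 1 − Φ(0.7/√15.62) = 1 − Φ(0.1771) ≈ 0.42971. Doubling: P(τ_{0.7} ≤ 15.62) ≈ 2 · 0.42971 = 0.85942 ≈ 0.8594.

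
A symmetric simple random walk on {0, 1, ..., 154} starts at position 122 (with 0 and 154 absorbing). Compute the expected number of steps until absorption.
E[τ | X_0 = 122] = 3904

Let v_k = E[τ | X_0 = k]. Boundary: v_0 = v_154 = 0. Recurrence: v_k = 1 + (v_{k-1} + v_{k+1})/2 for 1 ≤ k ≤ 153. The particular solution to v_k − (v_{k-1} + v_{k+1})/2 = 1 is v_k = −k^2. Adding homogeneous solution A + B k and matching boundaries gives v_k = k (154 − k). Substituting k = 122: v_122 = 122 · 32 = 3904.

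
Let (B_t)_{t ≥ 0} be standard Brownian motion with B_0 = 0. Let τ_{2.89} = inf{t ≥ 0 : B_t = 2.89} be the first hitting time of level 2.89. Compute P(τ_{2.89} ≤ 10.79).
P(τ_{2.89} ≤ 10.79) = 2(1 − Φ(2.89/√10.79)) = 2(1 − Φ(0.8798)) ≈ 0.3790

By the reflection principle for standard BM, P(τ_b ≤ t) = 2 · P(B_t ≥ b). Since B_t ~ N(0, t), P(B_t ≥ 2.89) = 1 − Φ(2.89/√t) = 1 − Φ(2.89/√10.79) = 1 − Φ(0.8798) ≈ 0.18948. Doubling: P(τ_{2.89} ≤ 10.79) ≈ 2 · 0.18948 = 0.37896 ≈ 0.3790.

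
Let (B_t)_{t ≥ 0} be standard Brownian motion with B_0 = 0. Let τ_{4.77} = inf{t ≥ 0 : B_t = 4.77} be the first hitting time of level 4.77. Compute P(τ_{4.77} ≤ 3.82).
P(τ_{4.77} ≤ 3.82) = 2(1 − Φ(4.77/√3.82)) = 2(1 − Φ(2.4405)) ≈ 0.0147

By the reflection principle for standard BM, P(τ_b ≤ t) = 2 · P(B_t ≥ b). Since B_t ~ N(0, t), P(B_t ≥ 4.77) = 1 − Φ(4.77/√t) = 1 − Φ(4.77/√3.82) = 1 − Φ(2.4405) ≈ 0.00733. Doubling: P(τ_{4.77} ≤ 3.82) ≈ 2 · 0.00733 = 0.01466 ≈ 0.0147.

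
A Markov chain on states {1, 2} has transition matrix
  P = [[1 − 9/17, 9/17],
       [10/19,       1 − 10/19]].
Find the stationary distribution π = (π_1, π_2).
π_1 = 170/341, π_2 = 171/341

Solve πP = π with π_1 + π_2 = 1. From πP = π: π_1 · (1 − 9/17) + π_2 · 10/19 = π_1 ⇒ π_2 · 10/19 = π_1 · 9/17 ⇒ π_2/π_1 = (9/17)/(10/19) = 171/170. Together with π_1 + π_2 = 1:
  π_1 = (10/19)/(9/17 + 10/19) = (10/19)/(341/323) = 170/341,
  π_2 = (9/17)/(9/17 + 10/19) = (9/17)/(341/323) = 171/341.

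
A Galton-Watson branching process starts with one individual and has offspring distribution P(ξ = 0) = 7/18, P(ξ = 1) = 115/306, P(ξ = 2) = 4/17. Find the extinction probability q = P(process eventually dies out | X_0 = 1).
q = 1

Mean offspring μ = 0·7/18 + 1·115/306 + 2·4/17 = 259/306 ≤ 1. For μ ≤ 1 with offspring not concentrated at 1, the Galton-Watson process goes extinct almost surely, so q = 1.
(Algebraic check: The pgf is f(s) = 7/18 + 115/306·s + 4/17·s². The extinction probability q is the smallest fixed point of f in [0, 1]. Setting s = f(s):
  4/17·s² + (115/306 − 1)·s + 7/18 = 0
  4/17·s² − (7/18 + 4/17)·s + 7/18 = 0
which factors as (s − 1)·(4/17·s − 7/18) = 0, giving roots s = 1 and s = (7/18)/(4/17) = 119/72. Since 119/72 ≥ 1, the smallest root in [0, 1] is s = 1.)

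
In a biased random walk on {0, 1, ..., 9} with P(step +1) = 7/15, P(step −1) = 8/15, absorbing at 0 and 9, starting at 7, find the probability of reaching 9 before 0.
P(hit 9 before 0) = (1 − (8/7)^7) / (1 − (8/7)^9) = 62406841/93864121

Let u_k denote P(reach 9 before 0 | start at k). Boundary: u_0 = 0, u_9 = 1. Recurrence: u_k = 7/15·u_{k+1} + 8/15·u_{k-1} for 1 ≤ k ≤ 8. Try u_k = A + B·r^k with r = q/p = (8/15)/(7/15) = 8/7. Substitution satisfies the recurrence; boundary conditions give:
  u_k = (1 − r^k) / (1 − r^N) = (1 − (8/7)^7) / (1 − (8/7)^9) = 62406841/93864121.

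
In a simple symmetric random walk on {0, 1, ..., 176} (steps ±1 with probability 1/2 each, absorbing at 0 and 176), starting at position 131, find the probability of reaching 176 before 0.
P(hit 176 before 0) = 131/176

Let u_k = P(hit 176 before 0 | start at k). Then u_0 = 0, u_176 = 1, and u_k = u_{k-1}/2 + u_{k+1}/2 for 1 ≤ k ≤ 175. This harmonic recurrence is solved by u_k = k/176, giving u_131 = 131/176.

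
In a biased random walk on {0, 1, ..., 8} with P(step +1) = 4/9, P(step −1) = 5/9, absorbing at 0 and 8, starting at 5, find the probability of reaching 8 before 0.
P(hit 8 before 0) = (1 − (5/4)^5) / (1 − (5/4)^8) = 134464/325089

Let u_k denote P(reach 8 before 0 | start at k). Boundary: u_0 = 0, u_8 = 1. Recurrence: u_k = 4/9·u_{k+1} + 5/9·u_{k-1} for 1 ≤ k ≤ 7. Try u_k = A + B·r^k with r = q/p = (5/9)/(4/9) = 5/4. Substitution satisfies the recurrence; boundary conditions give:
  u_k = (1 − r^k) / (1 − r^N) = (1 − (5/4)^5) / (1 − (5/4)^8) = 134464/325089.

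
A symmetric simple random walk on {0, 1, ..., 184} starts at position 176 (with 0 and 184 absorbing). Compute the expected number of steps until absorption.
E[τ | X_0 = 176] = 1408

Let v_k = E[τ | X_0 = k]. Boundary: v_0 = v_184 = 0. Recurrence: v_k = 1 + (v_{k-1} + v_{k+1})/2 for 1 ≤ k ≤ 183. The particular solution to v_k − (v_{k-1} + v_{k+1})/2 = 1 is v_k = −k^2. Adding homogeneous solution A + B k and matching boundaries gives v_k = k (184 − k). Substituting k = 176: v_176 = 176 · 8 = 1408.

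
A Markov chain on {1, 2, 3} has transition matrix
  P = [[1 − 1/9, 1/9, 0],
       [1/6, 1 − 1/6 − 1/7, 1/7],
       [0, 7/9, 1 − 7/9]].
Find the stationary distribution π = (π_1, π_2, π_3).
π = (147/263, 98/263, 18/263)

This is a birth-death chain on three states, which satisfies detailed balance: π_1 · P_{12} = π_2 · P_{21} and π_2 · P_{23} = π_3 · P_{32}.
From π_1 · 1/9 = π_2 · 1/6: π_2/π_1 = (1/9)/(1/6) = 2/3.
From π_2 · 1/7 = π_3 · 7/9: π_3/π_2 = (1/7)/(7/9) = 9/49.
Take π_1 proportional to 1; then unnormalized π = (1, 2/3, 6/49). Normalize by dividing by the sum 263/147:
  π = (147/263, 98/263, 18/263).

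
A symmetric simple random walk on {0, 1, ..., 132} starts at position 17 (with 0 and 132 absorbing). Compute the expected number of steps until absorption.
E[τ | X_0 = 17] = 1955

Let v_k = E[τ | X_0 = k]. Boundary: v_0 = v_132 = 0. Recurrence: v_k = 1 + (v_{k-1} + v_{k+1})/2 for 1 ≤ k ≤ 131. The particular solution to v_k − (v_{k-1} + v_{k+1})/2 = 1 is v_k = −k^2. Adding homogeneous solution A + B k and matching boundaries gives v_k = k (132 − k). Substituting k = 17: v_17 = 17 · 115 = 1955.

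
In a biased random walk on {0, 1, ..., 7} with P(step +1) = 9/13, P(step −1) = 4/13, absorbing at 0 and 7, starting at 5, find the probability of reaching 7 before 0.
P(hit 7 before 0) = (1 − (4/9)^5) / (1 − (4/9)^7) = 940005/953317

Let u_k denote P(reach 7 before 0 | start at k). Boundary: u_0 = 0, u_7 = 1. Recurrence: u_k = 9/13·u_{k+1} + 4/13·u_{k-1} for 1 ≤ k ≤ 6. Try u_k = A + B·r^k with r = q/p = (4/13)/(9/13) = 4/9. Substitution satisfies the recurrence; boundary conditions give:
  u_k = (1 − r^k) / (1 − r^N) = (1 − (4/9)^5) / (1 − (4/9)^7) = 940005/953317.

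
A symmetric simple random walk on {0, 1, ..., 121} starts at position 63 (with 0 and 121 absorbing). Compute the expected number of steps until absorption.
E[τ | X_0 = 63] = 3654

Let v_k = E[τ | X_0 = k]. Boundary: v_0 = v_121 = 0. Recurrence: v_k = 1 + (v_{k-1} + v_{k+1})/2 for 1 ≤ k ≤ 120. The particular solution to v_k − (v_{k-1} + v_{k+1})/2 = 1 is v_k = −k^2. Adding homogeneous solution A + B k and matching boundaries gives v_k = k (121 − k). Substituting k = 63: v_63 = 63 · 58 = 3654.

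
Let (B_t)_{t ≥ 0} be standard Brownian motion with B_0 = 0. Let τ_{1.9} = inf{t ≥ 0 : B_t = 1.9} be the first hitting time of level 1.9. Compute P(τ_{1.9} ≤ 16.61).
P(τ_{1.9} ≤ 16.61) = 2(1 − Φ(1.9/√16.61)) = 2(1 − Φ(0.4662)) ≈ 0.6411

By the reflection principle for standard BM, P(τ_b ≤ t) = 2 · P(B_t ≥ b). Since B_t ~ N(0, t), P(B_t ≥ 1.9) = 1 − Φ(1.9/√t) = 1 − Φ(1.9/√16.61) = 1 − Φ(0.4662) ≈ 0.32054. Doubling: P(τ_{1.9} ≤ 16.61) ≈ 2 · 0.32054 = 0.64108 ≈ 0.6411.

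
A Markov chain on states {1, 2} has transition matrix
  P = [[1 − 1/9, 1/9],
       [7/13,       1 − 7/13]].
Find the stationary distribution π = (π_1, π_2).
π_1 = 63/76, π_2 = 13/76

Solve πP = π with π_1 + π_2 = 1. From πP = π: π_1 · (1 − 1/9) + π_2 · 7/13 = π_1 ⇒ π_2 · 7/13 = π_1 · 1/9 ⇒ π_2/π_1 = (1/9)/(7/13) = 13/63. Together with π_1 + π_2 = 1:
  π_1 = (7/13)/(1/9 + 7/13) = (7/13)/(76/117) = 63/76,
  π_2 = (1/9)/(1/9 + 7/13) = (1/9)/(76/117) = 13/76.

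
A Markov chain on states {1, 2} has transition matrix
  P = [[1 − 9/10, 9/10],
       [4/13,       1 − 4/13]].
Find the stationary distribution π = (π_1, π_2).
π_1 = 40/157, π_2 = 117/157

Solve πP = π with π_1 + π_2 = 1. From πP = π: π_1 · (1 − 9/10) + π_2 · 4/13 = π_1 ⇒ π_2 · 4/13 = π_1 · 9/10 ⇒ π_2/π_1 = (9/10)/(4/13) = 117/40. Together with π_1 + π_2 = 1:
  π_1 = (4/13)/(9/10 + 4/13) = (4/13)/(157/130) = 40/157,
  π_2 = (9/10)/(9/10 + 4/13) = (9/10)/(157/130) = 117/157.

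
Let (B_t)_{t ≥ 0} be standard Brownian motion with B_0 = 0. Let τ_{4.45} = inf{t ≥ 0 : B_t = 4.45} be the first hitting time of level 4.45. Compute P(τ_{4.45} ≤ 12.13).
P(τ_{4.45} ≤ 12.13) = 2(1 − Φ(4.45/√12.13)) = 2(1 − Φ(1.2777)) ≈ 0.2014

By the reflection principle for standard BM, P(τ_b ≤ t) = 2 · P(B_t ≥ b). Since B_t ~ N(0, t), P(B_t ≥ 4.45) = 1 − Φ(4.45/√t) = 1 − Φ(4.45/√12.13) = 1 − Φ(1.2777) ≈ 0.10068. Doubling: P(τ_{4.45} ≤ 12.13) ≈ 2 · 0.10068 = 0.20136 ≈ 0.2014.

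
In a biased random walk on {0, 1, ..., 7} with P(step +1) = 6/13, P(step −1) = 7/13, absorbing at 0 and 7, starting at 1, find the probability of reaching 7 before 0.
P(hit 7 before 0) = (1 − (7/6)^1) / (1 − (7/6)^7) = 46656/543607

Let u_k denote P(reach 7 before 0 | start at k). Boundary: u_0 = 0, u_7 = 1. Recurrence: u_k = 6/13·u_{k+1} + 7/13·u_{k-1} for 1 ≤ k ≤ 6. Try u_k = A + B·r^k with r = q/p = (7/13)/(6/13) = 7/6. Substitution satisfies the recurrence; boundary conditions give:
  u_k = (1 − r^k) / (1 − r^N) = (1 − (7/6)^1) / (1 − (7/6)^7) = 46656/543607.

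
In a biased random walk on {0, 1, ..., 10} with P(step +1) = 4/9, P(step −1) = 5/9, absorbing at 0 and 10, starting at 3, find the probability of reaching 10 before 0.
P(hit 10 before 0) = (1 − (5/4)^3) / (1 − (5/4)^10) = 999424/8717049

Let u_k denote P(reach 10 before 0 | start at k). Boundary: u_0 = 0, u_10 = 1. Recurrence: u_k = 4/9·u_{k+1} + 5/9·u_{k-1} for 1 ≤ k ≤ 9. Try u_k = A + B·r^k with r = q/p = (5/9)/(4/9) = 5/4. Substitution satisfies the recurrence; boundary conditions give:
  u_k = (1 − r^k) / (1 − r^N) = (1 − (5/4)^3) / (1 − (5/4)^10) = 999424/8717049.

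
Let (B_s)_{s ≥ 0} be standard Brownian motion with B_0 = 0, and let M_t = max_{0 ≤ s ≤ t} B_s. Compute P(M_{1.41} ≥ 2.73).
P(M_{1.41} ≥ 2.73) = 2·P(B_{1.41} ≥ 2.73) = 2(1 − Φ(2.73/√1.41)) ≈ 0.0215

By the reflection principle for Brownian motion, P(M_t ≥ a) = 2 · P(B_t ≥ a) for a ≥ 0. Since B_t ~ N(0, t), P(B_t ≥ 2.73) = 1 − Φ(2.73/√t) = 1 − Φ(2.73/√1.41) = 1 − Φ(2.2991). So
  P(M_{1.41} ≥ 2.73) = 2(1 − Φ(2.2991)) ≈ 0.0215.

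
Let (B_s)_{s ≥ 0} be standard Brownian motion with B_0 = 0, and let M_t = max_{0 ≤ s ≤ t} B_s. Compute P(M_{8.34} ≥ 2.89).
P(M_{8.34} ≥ 2.89) = 2·P(B_{8.34} ≥ 2.89) = 2(1 − Φ(2.89/√8.34)) ≈ 0.3170

By the reflection principle for Brownian motion, P(M_t ≥ a) = 2 · P(B_t ≥ a) for a ≥ 0. Since B_t ~ N(0, t), P(B_t ≥ 2.89) = 1 − Φ(2.89/√t) = 1 − Φ(2.89/√8.34) = 1 − Φ(1.0007). So
  P(M_{8.34} ≥ 2.89) = 2(1 − Φ(1.0007)) ≈ 0.3170.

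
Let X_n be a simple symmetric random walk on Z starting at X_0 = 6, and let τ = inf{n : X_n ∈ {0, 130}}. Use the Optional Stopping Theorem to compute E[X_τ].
E[X_τ] = 6

X_n is a martingale and τ is a bounded-mean stopping time (indeed τ is finite a.s. with bounded expectation since the walk is in a bounded region). By the OST, E[X_τ] = E[X_0] = 6. Equivalently: E[X_τ] = 130 · P(hit 130 first) + 0 · P(hit 0 first) = 130 · (6/130) = 6.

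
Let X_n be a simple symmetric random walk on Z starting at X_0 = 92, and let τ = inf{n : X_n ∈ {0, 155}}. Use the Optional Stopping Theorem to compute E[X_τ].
E[X_τ] = 92

X_n is a martingale and τ is a bounded-mean stopping time (indeed τ is finite a.s. with bounded expectation since the walk is in a bounded region). By the OST, E[X_τ] = E[X_0] = 92. Equivalently: E[X_τ] = 155 · P(hit 155 first) + 0 · P(hit 0 first) = 155 · (92/155) = 92.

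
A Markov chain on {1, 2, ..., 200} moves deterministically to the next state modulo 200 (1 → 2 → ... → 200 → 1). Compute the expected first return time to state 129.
E[T_129 | X_0 = 129] = 200

The chain cycles deterministically, so starting at state 129 it returns in exactly 200 steps. Equivalently, the stationary distribution is uniform π_j = 1/200 for every state j, so by Kac's formula E[T_129] = 1/π_129 = 200.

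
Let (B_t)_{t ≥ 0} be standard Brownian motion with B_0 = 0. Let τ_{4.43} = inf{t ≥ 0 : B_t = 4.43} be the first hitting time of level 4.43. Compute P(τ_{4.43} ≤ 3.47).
P(τ_{4.43} ≤ 3.47) = 2(1 − Φ(4.43/√3.47)) = 2(1 − Φ(2.3781)) ≈ 0.0174

By the reflection principle for standard BM, P(τ_b ≤ t) = 2 · P(B_t ≥ b). Since B_t ~ N(0, t), P(B_t ≥ 4.43) = 1 − Φ(4.43/√t) = 1 − Φ(4.43/√3.47) = 1 − Φ(2.3781) ≈ 0.00870. Doubling: P(τ_{4.43} ≤ 3.47) ≈ 2 · 0.00870 = 0.01740 ≈ 0.0174.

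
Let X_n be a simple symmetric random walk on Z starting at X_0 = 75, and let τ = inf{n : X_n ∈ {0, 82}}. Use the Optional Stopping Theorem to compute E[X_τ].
E[X_τ] = 75

X_n is a martingale and τ is a bounded-mean stopping time (indeed τ is finite a.s. with bounded expectation since the walk is in a bounded region). By the OST, E[X_τ] = E[X_0] = 75. Equivalently: E[X_τ] = 82 · P(hit 82 first) + 0 · P(hit 0 first) = 82 · (75/82) = 75.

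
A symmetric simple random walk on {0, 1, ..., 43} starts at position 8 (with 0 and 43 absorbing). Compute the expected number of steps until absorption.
E[τ | X_0 = 8] = 280

Let v_k = E[τ | X_0 = k]. Boundary: v_0 = v_43 = 0. Recurrence: v_k = 1 + (v_{k-1} + v_{k+1})/2 for 1 ≤ k ≤ 42. The particular solution to v_k − (v_{k-1} + v_{k+1})/2 = 1 is v_k = −k^2. Adding homogeneous solution A + B k and matching boundaries gives v_k = k (43 − k). Substituting k = 8: v_8 = 8 · 35 = 280.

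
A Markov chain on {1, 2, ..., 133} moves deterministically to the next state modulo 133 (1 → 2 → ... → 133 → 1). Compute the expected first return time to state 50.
E[T_50 | X_0 = 50] = 133

The chain cycles deterministically, so starting at state 50 it returns in exactly 133 steps. Equivalently, the stationary distribution is uniform π_j = 1/133 for every state j, so by Kac's formula E[T_50] = 1/π_50 = 133.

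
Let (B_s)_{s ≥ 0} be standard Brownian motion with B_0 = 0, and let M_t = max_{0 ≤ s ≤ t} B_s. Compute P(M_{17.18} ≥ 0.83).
P(M_{17.18} ≥ 0.83) = 2·P(B_{17.18} ≥ 0.83) = 2(1 − Φ(0.83/√17.18)) ≈ 0.8413

By the reflection principle for Brownian motion, P(M_t ≥ a) = 2 · P(B_t ≥ a) for a ≥ 0. Since B_t ~ N(0, t), P(B_t ≥ 0.83) = 1 − Φ(0.83/√t) = 1 − Φ(0.83/√17.18) = 1 − Φ(0.2002). So
  P(M_{17.18} ≥ 0.83) = 2(1 − Φ(0.2002)) ≈ 0.8413.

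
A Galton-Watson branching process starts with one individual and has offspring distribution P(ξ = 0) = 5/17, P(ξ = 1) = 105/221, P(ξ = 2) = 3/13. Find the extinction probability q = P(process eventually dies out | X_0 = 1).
q = 1

Mean offspring μ = 0·5/17 + 1·105/221 + 2·3/13 = 207/221 ≤ 1. For μ ≤ 1 with offspring not concentrated at 1, the Galton-Watson process goes extinct almost surely, so q = 1.
(Algebraic check: The pgf is f(s) = 5/17 + 105/221·s + 3/13·s². The extinction probability q is the smallest fixed point of f in [0, 1]. Setting s = f(s):
  3/13·s² + (105/221 − 1)·s + 5/17 = 0
  3/13·s² − (5/17 + 3/13)·s + 5/17 = 0
which factors as (s − 1)·(3/13·s − 5/17) = 0, giving roots s = 1 and s = (5/17)/(3/13) = 65/51. Since 65/51 ≥ 1, the smallest root in [0, 1] is s = 1.)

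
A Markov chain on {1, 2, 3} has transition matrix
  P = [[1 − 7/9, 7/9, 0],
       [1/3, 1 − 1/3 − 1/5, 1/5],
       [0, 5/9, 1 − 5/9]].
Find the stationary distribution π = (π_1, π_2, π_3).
π = (75/313, 175/313, 63/313)

This is a birth-death chain on three states, which satisfies detailed balance: π_1 · P_{12} = π_2 · P_{21} and π_2 · P_{23} = π_3 · P_{32}.
From π_1 · 7/9 = π_2 · 1/3: π_2/π_1 = (7/9)/(1/3) = 7/3.
From π_2 · 1/5 = π_3 · 5/9: π_3/π_2 = (1/5)/(5/9) = 9/25.
Take π_1 proportional to 1; then unnormalized π = (1, 7/3, 21/25). Normalize by dividing by the sum 313/75:
  π = (75/313, 175/313, 63/313).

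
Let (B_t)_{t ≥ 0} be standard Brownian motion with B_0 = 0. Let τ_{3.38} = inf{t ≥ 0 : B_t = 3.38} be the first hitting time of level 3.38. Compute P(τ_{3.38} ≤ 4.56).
P(τ_{3.38} ≤ 4.56) = 2(1 − Φ(3.38/√4.56)) = 2(1 − Φ(1.5828)) ≈ 0.1135

By the reflection principle for standard BM, P(τ_b ≤ t) = 2 · P(B_t ≥ b). Since B_t ~ N(0, t), P(B_t ≥ 3.38) = 1 − Φ(3.38/√t) = 1 − Φ(3.38/√4.56) = 1 − Φ(1.5828) ≈ 0.05673. Doubling: P(τ_{3.38} ≤ 4.56) ≈ 2 · 0.05673 = 0.11346 ≈ 0.1135.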